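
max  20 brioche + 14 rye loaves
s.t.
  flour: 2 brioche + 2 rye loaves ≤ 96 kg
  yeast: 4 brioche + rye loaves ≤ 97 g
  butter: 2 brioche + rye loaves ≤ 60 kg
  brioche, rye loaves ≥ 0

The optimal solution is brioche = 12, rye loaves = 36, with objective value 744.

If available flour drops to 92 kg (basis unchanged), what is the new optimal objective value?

728

Binding: flour and butter. Non-binding: yeast (13 unused).
Slack constraints have shadow price 0 (complementary slackness).
From A_Bᵀ y = c: 2·y_flour + 2·y_butter = 20; 2·y_flour + 1·y_butter = 14.
This yields shadow prices y_flour = 4, y_butter = 6.
Δz = y_flour·Δb = 4 × (-4) = -16, so new z* = 744 − 16 = 728.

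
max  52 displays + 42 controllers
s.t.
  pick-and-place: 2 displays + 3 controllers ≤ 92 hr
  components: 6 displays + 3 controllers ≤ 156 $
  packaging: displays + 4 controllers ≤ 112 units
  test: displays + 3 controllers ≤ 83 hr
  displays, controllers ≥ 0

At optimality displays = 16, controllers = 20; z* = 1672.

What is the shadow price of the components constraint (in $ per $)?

6

At the optimum: pick-and-place uses 92 of 92 (binding); components uses 156 of 156 (binding); packaging uses 96 of 112 (slack = 16); test uses 76 of 83 (slack = 7).
Slack constraints have shadow price 0 (complementary slackness).
Dual feasibility on the basic columns requires 2·y_pick-and-place + 6·y_components = 52, 3·y_pick-and-place + 3·y_components = 42.
This yields shadow prices y_pick-and-place = 8, y_components = 6.
Shadow price of components = 6.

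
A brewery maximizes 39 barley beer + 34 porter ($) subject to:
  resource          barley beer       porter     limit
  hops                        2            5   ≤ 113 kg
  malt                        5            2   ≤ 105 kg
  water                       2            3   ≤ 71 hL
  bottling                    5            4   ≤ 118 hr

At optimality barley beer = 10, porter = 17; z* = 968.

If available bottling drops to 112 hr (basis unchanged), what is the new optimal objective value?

926

At the optimum: hops uses 105 of 113 (slack = 8); malt uses 84 of 105 (slack = 21); water uses 71 of 71 (binding); bottling uses 118 of 118 (binding).
By complementary slackness, y = 0 for the non-binding constraints.
The binding rows give the dual system: 2·y_water + 5·y_bottling = 39 and 3·y_water + 4·y_bottling = 34.
→ y_water = 2 and y_bottling = 7.
Δz = y_bottling·Δb = 7 × (-6) = -42, so new z* = 968 − 42 = 926.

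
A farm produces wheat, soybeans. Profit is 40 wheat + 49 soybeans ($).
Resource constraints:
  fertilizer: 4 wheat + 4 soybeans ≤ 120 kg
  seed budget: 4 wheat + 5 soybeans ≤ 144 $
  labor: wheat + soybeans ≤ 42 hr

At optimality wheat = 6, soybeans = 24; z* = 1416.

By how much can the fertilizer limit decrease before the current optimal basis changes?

4.8

Binding constraints: fertilizer, seed budget. The basis is B = [[4,4],[4,5]] with det 4.
Per unit decrease in fertilizer, x* moves by d = (-1.25, 1).
The basis stays optimal until wheat reaches 0; allowable decrease = 4.8 kg.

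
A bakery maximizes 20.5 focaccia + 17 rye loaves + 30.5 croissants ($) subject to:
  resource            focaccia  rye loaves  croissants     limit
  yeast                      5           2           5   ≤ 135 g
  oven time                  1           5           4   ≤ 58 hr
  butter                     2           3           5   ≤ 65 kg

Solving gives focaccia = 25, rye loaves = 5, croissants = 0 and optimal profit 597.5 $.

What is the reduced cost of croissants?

At the optimum: yeast uses 135 of 135 (binding); oven time uses 50 of 58 (slack = 8); butter uses 65 of 65 (binding).
By complementary slackness, y = 0 for the non-binding constraint.
Dual feasibility on the basic columns requires 5·y_yeast + 2·y_butter = 20.5, 2·y_yeast + 3·y_butter = 17.
This yields shadow prices y_yeast = 2.5, y_butter = 4.
Reduced cost of croissants: c₃ − yᵀa₃ = 30.5 − (2.5·5 + 4·5) = 30.5 − 32.5 = -2.

-2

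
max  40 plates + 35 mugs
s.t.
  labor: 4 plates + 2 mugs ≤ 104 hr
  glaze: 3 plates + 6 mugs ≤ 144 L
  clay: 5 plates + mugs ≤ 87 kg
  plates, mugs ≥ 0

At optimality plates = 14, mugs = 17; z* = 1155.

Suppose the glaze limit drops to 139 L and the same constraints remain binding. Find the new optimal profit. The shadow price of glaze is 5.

1130

Δb = -5, so new z* = 1155 + (5)·(-5) = 1155 − 25 = 1130.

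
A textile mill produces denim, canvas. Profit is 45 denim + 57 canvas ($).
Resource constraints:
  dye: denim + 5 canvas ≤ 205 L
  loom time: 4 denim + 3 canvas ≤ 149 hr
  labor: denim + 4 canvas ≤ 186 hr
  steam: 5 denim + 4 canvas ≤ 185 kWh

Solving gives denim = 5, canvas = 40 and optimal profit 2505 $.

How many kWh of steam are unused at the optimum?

0

steam used = 5·5 + 4·40 = 185; slack = 185 − 185 = 0.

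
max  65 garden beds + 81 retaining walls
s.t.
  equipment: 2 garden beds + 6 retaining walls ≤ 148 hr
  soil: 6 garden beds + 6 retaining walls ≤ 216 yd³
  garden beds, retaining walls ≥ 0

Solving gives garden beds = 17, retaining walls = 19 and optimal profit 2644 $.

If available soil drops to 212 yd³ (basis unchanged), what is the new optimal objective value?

At the optimum: equipment uses 148 of 148 (binding); soil uses 216 of 216 (binding).
Dual feasibility on the basic columns requires 2·y_equipment + 6·y_soil = 65, 6·y_equipment + 6·y_soil = 81.
This yields shadow prices y_equipment = 4, y_soil = 9.5.
Δz = y_soil·Δb = 9.5 × (-4) = -38, so new z* = 2644 − 38 = 2606.

2606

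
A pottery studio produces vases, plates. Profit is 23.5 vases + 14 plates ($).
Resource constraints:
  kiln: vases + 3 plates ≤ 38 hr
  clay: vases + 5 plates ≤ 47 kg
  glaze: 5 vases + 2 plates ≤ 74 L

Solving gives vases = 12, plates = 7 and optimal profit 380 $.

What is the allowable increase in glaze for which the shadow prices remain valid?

57.5

Binding constraints: clay, glaze. The basis is B = [[1,5],[5,2]] with det -23.
Per unit increase in glaze, x* moves by d = (0.2174, -0.0435).
The basis stays optimal until kiln becomes binding; allowable increase = 57.5 L.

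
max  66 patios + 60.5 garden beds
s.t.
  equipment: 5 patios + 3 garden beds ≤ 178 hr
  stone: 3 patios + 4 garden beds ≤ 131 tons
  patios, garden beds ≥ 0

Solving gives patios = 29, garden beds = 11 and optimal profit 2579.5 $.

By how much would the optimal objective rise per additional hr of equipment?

Check each constraint at x*: equipment 178/178 (tight); stone 131/131 (tight).
The binding rows give the dual system: 5·y_equipment + 3·y_stone = 66 and 3·y_equipment + 4·y_stone = 60.5.
Solving: y_equipment = 7.5, y_stone = 9.5.
Shadow price of equipment = 7.5.

7.5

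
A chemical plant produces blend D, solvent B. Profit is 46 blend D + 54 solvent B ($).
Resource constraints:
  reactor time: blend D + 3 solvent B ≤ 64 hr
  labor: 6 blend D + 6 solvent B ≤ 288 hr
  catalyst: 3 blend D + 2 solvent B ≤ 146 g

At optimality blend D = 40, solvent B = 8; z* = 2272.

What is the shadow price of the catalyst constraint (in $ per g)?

Binding: reactor time and labor. Non-binding: catalyst (10 unused).
By complementary slackness, y = 0 for the non-binding constraint.
Dual feasibility on the basic columns requires 1·y_reactor time + 6·y_labor = 46, 3·y_reactor time + 6·y_labor = 54.
Solving: y_reactor time = 4, y_labor = 7.
Shadow price of catalyst = 0.

0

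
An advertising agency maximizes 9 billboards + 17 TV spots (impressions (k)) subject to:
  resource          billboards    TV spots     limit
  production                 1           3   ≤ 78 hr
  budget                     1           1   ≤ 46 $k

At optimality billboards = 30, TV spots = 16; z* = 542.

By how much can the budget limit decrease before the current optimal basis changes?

20

Binding constraints: production, budget. The basis is B = [[1,3],[1,1]] with det -2.
Per unit decrease in budget, x* moves by d = (-1.5, 0.5).
The basis stays optimal until billboards reaches 0; allowable decrease = 20 $k.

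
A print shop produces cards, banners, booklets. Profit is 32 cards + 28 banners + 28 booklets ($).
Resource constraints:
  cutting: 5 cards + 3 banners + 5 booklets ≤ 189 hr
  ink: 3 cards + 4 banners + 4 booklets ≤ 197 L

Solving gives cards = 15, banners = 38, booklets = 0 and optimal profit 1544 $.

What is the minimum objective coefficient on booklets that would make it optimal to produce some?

Both cutting and ink are binding at x*.
The binding rows give the dual system: 5·y_cutting + 3·y_ink = 32 and 3·y_cutting + 4·y_ink = 28.
This yields shadow prices y_cutting = 4, y_ink = 4.
booklets enters the basis when its profit ≥ yᵀa₃ = 4·5 + 4·4 = 36.

36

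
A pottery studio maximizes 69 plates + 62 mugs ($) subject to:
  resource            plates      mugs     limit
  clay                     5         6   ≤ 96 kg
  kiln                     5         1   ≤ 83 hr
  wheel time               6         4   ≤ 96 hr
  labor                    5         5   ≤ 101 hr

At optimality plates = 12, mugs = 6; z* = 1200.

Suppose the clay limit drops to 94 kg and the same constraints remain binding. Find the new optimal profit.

Binding: clay and wheel time. Non-binding: kiln (17 unused), labor (11 unused).
Slack constraints have shadow price 0 (complementary slackness).
From A_Bᵀ y = c: 5·y_clay + 6·y_wheel time = 69; 6·y_clay + 4·y_wheel time = 62.
This yields shadow prices y_clay = 6, y_wheel time = 6.5.
Δz = y_clay·Δb = 6 × (-2) = -12, so new z* = 1200 − 12 = 1188.

1188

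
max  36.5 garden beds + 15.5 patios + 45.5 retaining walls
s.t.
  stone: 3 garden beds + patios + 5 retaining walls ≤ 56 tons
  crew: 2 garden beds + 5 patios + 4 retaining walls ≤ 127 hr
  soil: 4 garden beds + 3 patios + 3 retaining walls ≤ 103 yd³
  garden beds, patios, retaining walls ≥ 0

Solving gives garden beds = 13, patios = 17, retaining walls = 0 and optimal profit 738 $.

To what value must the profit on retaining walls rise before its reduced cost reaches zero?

53.5

Binding: stone and soil. Non-binding: crew (16 unused).
Slack constraints have shadow price 0 (complementary slackness).
The binding rows give the dual system: 3·y_stone + 4·y_soil = 36.5 and 1·y_stone + 3·y_soil = 15.5.
Solving: y_stone = 9.5, y_soil = 2.
retaining walls enters the basis when its profit ≥ yᵀa₃ = 9.5·5 + 2·3 = 53.5.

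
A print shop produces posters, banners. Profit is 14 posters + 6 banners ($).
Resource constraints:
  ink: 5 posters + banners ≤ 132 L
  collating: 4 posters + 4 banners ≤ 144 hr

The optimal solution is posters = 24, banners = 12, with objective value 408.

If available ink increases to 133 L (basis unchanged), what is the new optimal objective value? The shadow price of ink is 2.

Δb = 1, so new z* = 408 + (2)·(1) = 408 + 2 = 410.

410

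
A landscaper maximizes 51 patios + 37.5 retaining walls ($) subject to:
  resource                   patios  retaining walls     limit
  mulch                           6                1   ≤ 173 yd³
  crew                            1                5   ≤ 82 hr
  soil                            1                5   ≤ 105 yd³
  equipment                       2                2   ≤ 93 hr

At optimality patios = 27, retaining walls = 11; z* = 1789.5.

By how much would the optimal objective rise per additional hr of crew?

6

Check each constraint at x*: mulch 173/173 (tight); crew 82/82 (tight); soil 82/105 (slack 23); equipment 76/93 (slack 17).
Since soil, equipment are not tight, their duals are 0.
Dual feasibility on the basic columns requires 6·y_mulch + 1·y_crew = 51, 1·y_mulch + 5·y_crew = 37.5.
Solving: y_mulch = 7.5, y_crew = 6.
Shadow price of crew = 6.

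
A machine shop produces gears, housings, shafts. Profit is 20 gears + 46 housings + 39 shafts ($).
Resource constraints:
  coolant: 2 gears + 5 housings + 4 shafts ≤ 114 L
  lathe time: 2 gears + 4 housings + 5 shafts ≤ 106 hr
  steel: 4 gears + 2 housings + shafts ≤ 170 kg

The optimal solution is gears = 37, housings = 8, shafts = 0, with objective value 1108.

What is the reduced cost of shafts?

-5

Check each constraint at x*: coolant 114/114 (tight); lathe time 106/106 (tight); steel 164/170 (slack 6).
Since steel is not tight, its dual is 0.
The binding rows give the dual system: 2·y_coolant + 2·y_lathe time = 20 and 5·y_coolant + 4·y_lathe time = 46.
Solving: y_coolant = 6, y_lathe time = 4.
Reduced cost of shafts: c₃ − yᵀa₃ = 39 − (6·4 + 4·5) = 39 − 44 = -5.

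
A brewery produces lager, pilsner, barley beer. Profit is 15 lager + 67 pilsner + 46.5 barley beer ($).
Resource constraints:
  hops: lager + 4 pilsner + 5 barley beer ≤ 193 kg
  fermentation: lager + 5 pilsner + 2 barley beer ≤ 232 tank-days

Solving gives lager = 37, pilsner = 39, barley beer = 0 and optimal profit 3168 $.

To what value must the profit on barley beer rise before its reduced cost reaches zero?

54

Check each constraint at x*: hops 193/193 (tight); fermentation 232/232 (tight).
The binding rows give the dual system: 1·y_hops + 1·y_fermentation = 15 and 4·y_hops + 5·y_fermentation = 67.
This yields shadow prices y_hops = 8, y_fermentation = 7.
barley beer enters the basis when its profit ≥ yᵀa₃ = 8·5 + 7·2 = 54.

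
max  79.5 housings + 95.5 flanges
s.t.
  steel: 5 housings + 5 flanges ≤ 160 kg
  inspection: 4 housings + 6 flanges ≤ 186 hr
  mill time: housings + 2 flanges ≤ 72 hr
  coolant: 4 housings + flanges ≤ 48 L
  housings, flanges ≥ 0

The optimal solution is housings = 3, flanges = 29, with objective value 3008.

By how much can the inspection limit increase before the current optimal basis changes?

6

Binding constraints: steel, inspection. The basis is B = [[5,5],[4,6]] with det 10.
Per unit increase in inspection, x* moves by d = (-0.5, 0.5).
The basis stays optimal until housings reaches 0; allowable increase = 6 hr.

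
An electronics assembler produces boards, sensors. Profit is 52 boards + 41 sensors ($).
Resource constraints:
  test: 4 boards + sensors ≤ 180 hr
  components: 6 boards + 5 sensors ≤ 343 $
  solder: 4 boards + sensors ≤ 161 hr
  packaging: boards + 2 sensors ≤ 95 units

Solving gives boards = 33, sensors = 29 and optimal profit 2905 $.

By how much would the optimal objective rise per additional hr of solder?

1

Binding: components and solder. Non-binding: test (19 unused), packaging (4 unused).
By complementary slackness, y = 0 for the non-binding constraints.
From A_Bᵀ y = c: 6·y_components + 4·y_solder = 52; 5·y_components + 1·y_solder = 41.
Solving: y_components = 8, y_solder = 1.
Shadow price of solder = 1.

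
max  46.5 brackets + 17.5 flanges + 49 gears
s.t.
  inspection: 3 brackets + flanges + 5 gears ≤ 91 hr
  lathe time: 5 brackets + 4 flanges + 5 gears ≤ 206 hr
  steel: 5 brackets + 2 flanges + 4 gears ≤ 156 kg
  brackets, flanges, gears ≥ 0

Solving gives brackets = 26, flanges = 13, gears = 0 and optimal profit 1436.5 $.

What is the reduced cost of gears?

-2.5

Binding: inspection and steel. Non-binding: lathe time (24 unused).
Since lathe time is not tight, its dual is 0.
Dual feasibility on the basic columns requires 3·y_inspection + 5·y_steel = 46.5, 1·y_inspection + 2·y_steel = 17.5.
This yields shadow prices y_inspection = 5.5, y_steel = 6.
Reduced cost of gears: c₃ − yᵀa₃ = 49 − (5.5·5 + 6·4) = 49 − 51.5 = -2.5.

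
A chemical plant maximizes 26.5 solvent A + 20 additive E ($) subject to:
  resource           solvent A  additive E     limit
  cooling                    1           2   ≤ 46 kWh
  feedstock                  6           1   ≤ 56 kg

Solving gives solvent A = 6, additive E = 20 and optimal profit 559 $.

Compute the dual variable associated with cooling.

8.5

At the optimum: cooling uses 46 of 46 (binding); feedstock uses 56 of 56 (binding).
The binding rows give the dual system: 1·y_cooling + 6·y_feedstock = 26.5 and 2·y_cooling + 1·y_feedstock = 20.
Solving: y_cooling = 8.5, y_feedstock = 3.
Shadow price of cooling = 8.5.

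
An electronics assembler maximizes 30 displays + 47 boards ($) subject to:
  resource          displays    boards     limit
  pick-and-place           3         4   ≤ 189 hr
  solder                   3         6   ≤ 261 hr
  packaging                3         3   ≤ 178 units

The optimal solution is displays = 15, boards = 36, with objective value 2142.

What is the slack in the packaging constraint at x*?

packaging used = 3·15 + 3·36 = 153; slack = 178 − 153 = 25.

25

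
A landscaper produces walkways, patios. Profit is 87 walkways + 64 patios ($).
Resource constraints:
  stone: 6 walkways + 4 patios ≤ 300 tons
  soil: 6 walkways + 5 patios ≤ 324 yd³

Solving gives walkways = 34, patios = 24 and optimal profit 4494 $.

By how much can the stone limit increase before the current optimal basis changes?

24

Binding constraints: stone, soil. The basis is B = [[6,4],[6,5]] with det 6.
Per unit increase in stone, x* moves by d = (0.8333, -1).
The basis stays optimal until patios reaches 0; allowable increase = 24 tons.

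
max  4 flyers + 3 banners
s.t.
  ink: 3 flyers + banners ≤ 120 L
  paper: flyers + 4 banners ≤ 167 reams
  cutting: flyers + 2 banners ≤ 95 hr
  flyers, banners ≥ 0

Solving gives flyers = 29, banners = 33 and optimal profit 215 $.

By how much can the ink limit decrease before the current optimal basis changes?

15

Binding constraints: ink, cutting. The basis is B = [[3,1],[1,2]] with det 5.
Per unit decrease in ink, x* moves by d = (-0.4, 0.2).
The basis stays optimal until paper becomes binding; allowable decrease = 15 L.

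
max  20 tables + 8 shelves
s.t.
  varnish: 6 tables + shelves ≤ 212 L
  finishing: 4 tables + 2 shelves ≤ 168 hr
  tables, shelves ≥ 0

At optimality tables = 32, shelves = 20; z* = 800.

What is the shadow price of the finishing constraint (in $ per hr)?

Both varnish and finishing are binding at x*.
The binding rows give the dual system: 6·y_varnish + 4·y_finishing = 20 and 1·y_varnish + 2·y_finishing = 8.
Solving: y_varnish = 1, y_finishing = 3.5.
Shadow price of finishing = 3.5.

3.5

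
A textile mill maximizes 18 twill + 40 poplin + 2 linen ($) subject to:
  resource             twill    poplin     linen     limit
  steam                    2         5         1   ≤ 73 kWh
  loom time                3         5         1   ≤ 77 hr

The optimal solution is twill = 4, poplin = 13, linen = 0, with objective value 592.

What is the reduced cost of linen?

Check each constraint at x*: steam 73/73 (tight); loom time 77/77 (tight).
From A_Bᵀ y = c: 2·y_steam + 3·y_loom time = 18; 5·y_steam + 5·y_loom time = 40.
This yields shadow prices y_steam = 6, y_loom time = 2.
Reduced cost of linen: c₃ − yᵀa₃ = 2 − (6·1 + 2·1) = 2 − 8 = -6.

-6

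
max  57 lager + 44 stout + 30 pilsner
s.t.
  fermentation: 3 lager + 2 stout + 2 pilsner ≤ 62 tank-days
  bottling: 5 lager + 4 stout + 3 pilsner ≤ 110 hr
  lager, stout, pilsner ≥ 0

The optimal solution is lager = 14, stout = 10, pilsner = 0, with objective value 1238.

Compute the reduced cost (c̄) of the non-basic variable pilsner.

Check each constraint at x*: fermentation 62/62 (tight); bottling 110/110 (tight).
The binding rows give the dual system: 3·y_fermentation + 5·y_bottling = 57 and 2·y_fermentation + 4·y_bottling = 44.
→ y_fermentation = 4 and y_bottling = 9.
Reduced cost of pilsner: c₃ − yᵀa₃ = 30 − (4·2 + 9·3) = 30 − 35 = -5.

-5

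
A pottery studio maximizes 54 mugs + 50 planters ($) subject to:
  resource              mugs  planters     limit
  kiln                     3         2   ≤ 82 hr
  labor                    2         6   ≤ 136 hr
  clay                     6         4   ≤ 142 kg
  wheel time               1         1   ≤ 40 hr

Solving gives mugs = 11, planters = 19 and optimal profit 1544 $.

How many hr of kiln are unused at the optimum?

kiln used = 3·11 + 2·19 = 71; slack = 82 − 71 = 11.

11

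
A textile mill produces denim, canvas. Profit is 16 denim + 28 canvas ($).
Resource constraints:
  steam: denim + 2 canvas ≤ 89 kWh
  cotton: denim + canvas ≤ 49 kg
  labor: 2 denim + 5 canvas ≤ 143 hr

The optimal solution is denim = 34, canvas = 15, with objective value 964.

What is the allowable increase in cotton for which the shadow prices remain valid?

Binding constraints: cotton, labor. The basis is B = [[1,1],[2,5]] with det 3.
Per unit increase in cotton, x* moves by d = (1.6667, -0.6667).
The basis stays optimal until canvas reaches 0; allowable increase = 22.5 kg.

22.5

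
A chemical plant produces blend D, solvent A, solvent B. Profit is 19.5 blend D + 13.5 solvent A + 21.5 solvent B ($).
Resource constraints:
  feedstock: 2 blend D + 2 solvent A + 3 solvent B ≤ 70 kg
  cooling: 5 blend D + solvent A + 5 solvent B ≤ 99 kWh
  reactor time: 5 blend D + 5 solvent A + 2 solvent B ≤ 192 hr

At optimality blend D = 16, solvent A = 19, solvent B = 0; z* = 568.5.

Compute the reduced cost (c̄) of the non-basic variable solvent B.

-4

Binding: feedstock and cooling. Non-binding: reactor time (17 unused).
Slack constraints have shadow price 0 (complementary slackness).
The binding rows give the dual system: 2·y_feedstock + 5·y_cooling = 19.5 and 2·y_feedstock + 1·y_cooling = 13.5.
This yields shadow prices y_feedstock = 6, y_cooling = 1.5.
Reduced cost of solvent B: c₃ − yᵀa₃ = 21.5 − (6·3 + 1.5·5) = 21.5 − 25.5 = -4.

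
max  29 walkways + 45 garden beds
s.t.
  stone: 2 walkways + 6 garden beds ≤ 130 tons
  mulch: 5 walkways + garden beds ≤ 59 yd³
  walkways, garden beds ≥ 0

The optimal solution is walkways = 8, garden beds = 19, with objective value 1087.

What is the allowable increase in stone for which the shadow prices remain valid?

Binding constraints: stone, mulch. The basis is B = [[2,6],[5,1]] with det -28.
Per unit increase in stone, x* moves by d = (-0.0357, 0.1786).
The basis stays optimal until walkways reaches 0; allowable increase = 224 tons.

224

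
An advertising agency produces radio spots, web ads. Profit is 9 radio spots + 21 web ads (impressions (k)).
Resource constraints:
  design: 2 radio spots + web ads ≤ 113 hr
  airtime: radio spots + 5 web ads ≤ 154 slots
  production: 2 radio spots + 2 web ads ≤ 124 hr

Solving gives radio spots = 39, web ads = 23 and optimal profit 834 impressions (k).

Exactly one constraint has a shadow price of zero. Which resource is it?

design

design: 101/113 (slack 12)
airtime: 154/154 (binding)
production: 124/124 (binding)
By complementary slackness, a constraint with positive slack has shadow price 0 → design.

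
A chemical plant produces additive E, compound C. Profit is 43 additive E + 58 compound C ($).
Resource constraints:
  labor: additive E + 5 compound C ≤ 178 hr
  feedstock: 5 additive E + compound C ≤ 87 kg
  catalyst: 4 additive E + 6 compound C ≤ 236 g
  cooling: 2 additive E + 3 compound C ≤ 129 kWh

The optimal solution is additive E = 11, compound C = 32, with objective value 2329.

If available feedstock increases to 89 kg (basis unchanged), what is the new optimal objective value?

2331

Check each constraint at x*: labor 171/178 (slack 7); feedstock 87/87 (tight); catalyst 236/236 (tight); cooling 118/129 (slack 11).
Slack constraints have shadow price 0 (complementary slackness).
From A_Bᵀ y = c: 5·y_feedstock + 4·y_catalyst = 43; 1·y_feedstock + 6·y_catalyst = 58.
Solving: y_feedstock = 1, y_catalyst = 9.5.
Δz = y_feedstock·Δb = 1 × (2) = 2, so new z* = 2329 + 2 = 2331.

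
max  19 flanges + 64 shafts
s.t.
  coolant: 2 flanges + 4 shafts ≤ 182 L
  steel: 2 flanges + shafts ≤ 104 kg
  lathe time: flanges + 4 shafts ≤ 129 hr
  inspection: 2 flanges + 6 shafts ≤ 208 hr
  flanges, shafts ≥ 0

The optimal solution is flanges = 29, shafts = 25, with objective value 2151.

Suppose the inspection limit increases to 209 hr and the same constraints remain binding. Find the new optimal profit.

Check each constraint at x*: coolant 158/182 (slack 24); steel 83/104 (slack 21); lathe time 129/129 (tight); inspection 208/208 (tight).
By complementary slackness, y = 0 for the non-binding constraints.
From A_Bᵀ y = c: 1·y_lathe time + 2·y_inspection = 19; 4·y_lathe time + 6·y_inspection = 64.
This yields shadow prices y_lathe time = 7, y_inspection = 6.
Δz = y_inspection·Δb = 6 × (1) = 6, so new z* = 2151 + 6 = 2157.

2157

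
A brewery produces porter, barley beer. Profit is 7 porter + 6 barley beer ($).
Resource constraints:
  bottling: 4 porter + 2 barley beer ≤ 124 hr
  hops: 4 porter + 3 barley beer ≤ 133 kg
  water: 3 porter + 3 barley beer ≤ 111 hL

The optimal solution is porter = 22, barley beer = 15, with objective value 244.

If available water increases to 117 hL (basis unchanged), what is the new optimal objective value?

At the optimum: bottling uses 118 of 124 (slack = 6); hops uses 133 of 133 (binding); water uses 111 of 111 (binding).
By complementary slackness, y = 0 for the non-binding constraint.
From A_Bᵀ y = c: 4·y_hops + 3·y_water = 7; 3·y_hops + 3·y_water = 6.
→ y_hops = 1 and y_water = 1.
Δz = y_water·Δb = 1 × (6) = 6, so new z* = 244 + 6 = 250.

250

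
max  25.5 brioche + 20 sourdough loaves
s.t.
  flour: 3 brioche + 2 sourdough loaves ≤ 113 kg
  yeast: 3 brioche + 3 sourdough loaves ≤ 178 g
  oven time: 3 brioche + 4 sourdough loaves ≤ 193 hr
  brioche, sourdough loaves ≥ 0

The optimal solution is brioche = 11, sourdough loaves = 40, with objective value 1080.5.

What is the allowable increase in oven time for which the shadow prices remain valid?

Binding constraints: flour, oven time. The basis is B = [[3,2],[3,4]] with det 6.
Per unit increase in oven time, x* moves by d = (-0.3333, 0.5).
The basis stays optimal until brioche reaches 0; allowable increase = 33 hr.

33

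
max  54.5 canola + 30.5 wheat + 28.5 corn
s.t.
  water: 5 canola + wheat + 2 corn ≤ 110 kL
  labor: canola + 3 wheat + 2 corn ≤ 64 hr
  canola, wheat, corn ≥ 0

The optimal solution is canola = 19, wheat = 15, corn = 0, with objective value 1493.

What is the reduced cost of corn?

Both water and labor are binding at x*.
The binding rows give the dual system: 5·y_water + 1·y_labor = 54.5 and 1·y_water + 3·y_labor = 30.5.
This yields shadow prices y_water = 9.5, y_labor = 7.
Reduced cost of corn: c₃ − yᵀa₃ = 28.5 − (9.5·2 + 7·2) = 28.5 − 33 = -4.5.

-4.5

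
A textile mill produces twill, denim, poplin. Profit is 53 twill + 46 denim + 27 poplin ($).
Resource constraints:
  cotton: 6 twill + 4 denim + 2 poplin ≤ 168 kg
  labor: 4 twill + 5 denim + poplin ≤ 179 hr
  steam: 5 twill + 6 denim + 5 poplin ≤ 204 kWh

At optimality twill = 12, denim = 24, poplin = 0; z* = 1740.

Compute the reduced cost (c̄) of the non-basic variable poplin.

Binding: cotton and steam. Non-binding: labor (11 unused).
Slack constraints have shadow price 0 (complementary slackness).
Dual feasibility on the basic columns requires 6·y_cotton + 5·y_steam = 53, 4·y_cotton + 6·y_steam = 46.
→ y_cotton = 5.5 and y_steam = 4.
Reduced cost of poplin: c₃ − yᵀa₃ = 27 − (5.5·2 + 4·5) = 27 − 31 = -4.

-4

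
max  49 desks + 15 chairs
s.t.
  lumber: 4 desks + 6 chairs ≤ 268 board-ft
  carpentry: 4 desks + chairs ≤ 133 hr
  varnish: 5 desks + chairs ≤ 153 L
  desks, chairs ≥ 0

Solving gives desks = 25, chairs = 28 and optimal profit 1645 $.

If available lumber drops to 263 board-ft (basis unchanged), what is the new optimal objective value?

1640

Binding: lumber and varnish. Non-binding: carpentry (5 unused).
Slack constraints have shadow price 0 (complementary slackness).
The binding rows give the dual system: 4·y_lumber + 5·y_varnish = 49 and 6·y_lumber + 1·y_varnish = 15.
This yields shadow prices y_lumber = 1, y_varnish = 9.
Δz = y_lumber·Δb = 1 × (-5) = -5, so new z* = 1645 − 5 = 1640.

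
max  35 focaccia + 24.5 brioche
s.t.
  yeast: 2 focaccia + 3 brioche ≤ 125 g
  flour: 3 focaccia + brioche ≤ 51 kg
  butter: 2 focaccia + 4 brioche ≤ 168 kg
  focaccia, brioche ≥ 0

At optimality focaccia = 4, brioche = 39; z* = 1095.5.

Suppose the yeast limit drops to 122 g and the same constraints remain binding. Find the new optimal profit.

Check each constraint at x*: yeast 125/125 (tight); flour 51/51 (tight); butter 164/168 (slack 4).
Since butter is not tight, its dual is 0.
From A_Bᵀ y = c: 2·y_yeast + 3·y_flour = 35; 3·y_yeast + 1·y_flour = 24.5.
Solving: y_yeast = 5.5, y_flour = 8.
Δz = y_yeast·Δb = 5.5 × (-3) = -16.5, so new z* = 1095.5 − 16.5 = 1079.

1079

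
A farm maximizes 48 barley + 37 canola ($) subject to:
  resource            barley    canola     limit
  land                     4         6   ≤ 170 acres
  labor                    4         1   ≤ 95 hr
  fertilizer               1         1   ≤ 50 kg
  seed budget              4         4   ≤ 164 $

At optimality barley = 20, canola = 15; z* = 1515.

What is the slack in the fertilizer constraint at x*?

15

fertilizer used = 1·20 + 1·15 = 35; slack = 50 − 35 = 15.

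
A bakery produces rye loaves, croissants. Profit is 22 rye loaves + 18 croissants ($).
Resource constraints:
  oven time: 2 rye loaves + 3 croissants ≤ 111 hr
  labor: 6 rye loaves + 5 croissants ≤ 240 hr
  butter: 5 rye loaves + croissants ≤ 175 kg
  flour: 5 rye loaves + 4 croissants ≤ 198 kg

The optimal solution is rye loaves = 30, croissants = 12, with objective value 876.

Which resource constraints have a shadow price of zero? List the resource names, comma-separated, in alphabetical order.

butter, oven time

oven time: 96/111 (slack 15)
labor: 240/240 (binding)
butter: 162/175 (slack 13)
flour: 198/198 (binding)
By complementary slackness, a constraint with positive slack has shadow price 0 → butter, oven time.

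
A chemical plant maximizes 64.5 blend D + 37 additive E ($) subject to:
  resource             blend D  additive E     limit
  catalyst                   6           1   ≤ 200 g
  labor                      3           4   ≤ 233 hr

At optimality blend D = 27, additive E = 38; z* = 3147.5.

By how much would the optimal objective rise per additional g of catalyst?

Both catalyst and labor are binding at x*.
Dual feasibility on the basic columns requires 6·y_catalyst + 3·y_labor = 64.5, 1·y_catalyst + 4·y_labor = 37.
Solving: y_catalyst = 7, y_labor = 7.5.
Shadow price of catalyst = 7.

7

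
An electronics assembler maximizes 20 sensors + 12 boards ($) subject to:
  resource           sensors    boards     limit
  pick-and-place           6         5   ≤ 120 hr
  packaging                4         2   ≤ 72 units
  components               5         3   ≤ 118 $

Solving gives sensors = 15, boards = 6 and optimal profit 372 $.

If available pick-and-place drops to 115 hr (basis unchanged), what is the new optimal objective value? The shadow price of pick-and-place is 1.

Δb = -5, so new z* = 372 + (1)·(-5) = 372 − 5 = 367.

367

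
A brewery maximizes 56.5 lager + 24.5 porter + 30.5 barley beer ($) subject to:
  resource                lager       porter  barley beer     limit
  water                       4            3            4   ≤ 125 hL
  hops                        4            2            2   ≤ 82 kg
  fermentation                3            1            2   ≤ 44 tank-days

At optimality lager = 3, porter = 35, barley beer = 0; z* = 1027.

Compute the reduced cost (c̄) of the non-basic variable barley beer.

At the optimum: water uses 117 of 125 (slack = 8); hops uses 82 of 82 (binding); fermentation uses 44 of 44 (binding).
Slack constraints have shadow price 0 (complementary slackness).
From A_Bᵀ y = c: 4·y_hops + 3·y_fermentation = 56.5; 2·y_hops + 1·y_fermentation = 24.5.
Solving: y_hops = 8.5, y_fermentation = 7.5.
Reduced cost of barley beer: c₃ − yᵀa₃ = 30.5 − (8.5·2 + 7.5·2) = 30.5 − 32 = -1.5.

-1.5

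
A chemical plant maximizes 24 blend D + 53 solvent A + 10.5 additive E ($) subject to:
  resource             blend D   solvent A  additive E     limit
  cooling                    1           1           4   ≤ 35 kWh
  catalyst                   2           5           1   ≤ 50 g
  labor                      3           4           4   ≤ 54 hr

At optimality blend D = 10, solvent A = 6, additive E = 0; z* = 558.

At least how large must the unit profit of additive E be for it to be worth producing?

17

Check each constraint at x*: cooling 16/35 (slack 19); catalyst 50/50 (tight); labor 54/54 (tight).
Slack constraints have shadow price 0 (complementary slackness).
Dual feasibility on the basic columns requires 2·y_catalyst + 3·y_labor = 24, 5·y_catalyst + 4·y_labor = 53.
→ y_catalyst = 9 and y_labor = 2.
additive E enters the basis when its profit ≥ yᵀa₃ = 9·1 + 2·4 = 17.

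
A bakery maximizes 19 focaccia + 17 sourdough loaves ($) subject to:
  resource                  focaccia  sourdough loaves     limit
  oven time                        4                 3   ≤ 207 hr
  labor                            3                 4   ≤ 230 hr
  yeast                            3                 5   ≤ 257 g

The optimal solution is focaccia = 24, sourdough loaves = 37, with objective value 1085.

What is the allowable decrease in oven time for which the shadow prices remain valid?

Binding constraints: oven time, yeast. The basis is B = [[4,3],[3,5]] with det 11.
Per unit decrease in oven time, x* moves by d = (-0.4545, 0.2727).
The basis stays optimal until focaccia reaches 0; allowable decrease = 52.8 hr.

52.8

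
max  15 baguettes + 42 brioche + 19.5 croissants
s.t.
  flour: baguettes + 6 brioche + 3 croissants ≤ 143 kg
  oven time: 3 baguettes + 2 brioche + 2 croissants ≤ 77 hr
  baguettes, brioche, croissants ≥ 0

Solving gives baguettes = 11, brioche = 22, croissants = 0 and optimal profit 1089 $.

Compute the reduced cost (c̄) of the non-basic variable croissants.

-4.5

Both flour and oven time are binding at x*.
The binding rows give the dual system: 1·y_flour + 3·y_oven time = 15 and 6·y_flour + 2·y_oven time = 42.
Solving: y_flour = 6, y_oven time = 3.
Reduced cost of croissants: c₃ − yᵀa₃ = 19.5 − (6·3 + 3·2) = 19.5 − 24 = -4.5.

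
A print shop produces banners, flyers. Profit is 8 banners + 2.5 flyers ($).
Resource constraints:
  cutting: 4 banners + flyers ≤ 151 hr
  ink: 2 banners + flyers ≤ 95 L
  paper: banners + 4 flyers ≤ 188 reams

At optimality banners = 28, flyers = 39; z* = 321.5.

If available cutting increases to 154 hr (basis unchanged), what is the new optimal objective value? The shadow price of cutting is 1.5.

326

Δb = 3, so new z* = 321.5 + (1.5)·(3) = 321.5 + 4.5 = 326.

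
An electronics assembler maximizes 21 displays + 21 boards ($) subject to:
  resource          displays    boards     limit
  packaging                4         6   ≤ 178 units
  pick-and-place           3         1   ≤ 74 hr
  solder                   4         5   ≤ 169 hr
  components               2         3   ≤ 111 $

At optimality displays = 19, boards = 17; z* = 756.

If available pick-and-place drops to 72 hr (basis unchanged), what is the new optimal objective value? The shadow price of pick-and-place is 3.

750

Δb = -2, so new z* = 756 + (3)·(-2) = 756 − 6 = 750.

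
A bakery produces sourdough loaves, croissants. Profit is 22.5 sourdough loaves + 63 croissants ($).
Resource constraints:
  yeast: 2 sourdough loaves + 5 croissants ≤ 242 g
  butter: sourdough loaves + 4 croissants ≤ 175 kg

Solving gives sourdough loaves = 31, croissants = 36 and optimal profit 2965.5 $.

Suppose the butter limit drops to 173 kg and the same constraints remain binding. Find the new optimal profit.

2956.5

Check each constraint at x*: yeast 242/242 (tight); butter 175/175 (tight).
From A_Bᵀ y = c: 2·y_yeast + 1·y_butter = 22.5; 5·y_yeast + 4·y_butter = 63.
Solving: y_yeast = 9, y_butter = 4.5.
Δz = y_butter·Δb = 4.5 × (-2) = -9, so new z* = 2965.5 − 9 = 2956.5.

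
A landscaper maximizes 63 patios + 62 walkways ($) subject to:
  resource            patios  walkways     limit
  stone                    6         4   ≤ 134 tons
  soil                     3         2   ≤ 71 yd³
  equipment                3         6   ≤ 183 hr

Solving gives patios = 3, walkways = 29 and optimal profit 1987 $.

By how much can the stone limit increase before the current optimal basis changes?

Binding constraints: stone, equipment. The basis is B = [[6,4],[3,6]] with det 24.
Per unit increase in stone, x* moves by d = (0.25, -0.125).
The basis stays optimal until soil becomes binding; allowable increase = 8 tons.

8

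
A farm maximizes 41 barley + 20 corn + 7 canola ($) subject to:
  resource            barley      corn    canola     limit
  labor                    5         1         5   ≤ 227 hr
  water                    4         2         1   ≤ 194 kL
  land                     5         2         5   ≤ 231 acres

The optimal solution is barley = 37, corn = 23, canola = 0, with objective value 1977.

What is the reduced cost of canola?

Binding: water and land. Non-binding: labor (19 unused).
Since labor is not tight, its dual is 0.
From A_Bᵀ y = c: 4·y_water + 5·y_land = 41; 2·y_water + 2·y_land = 20.
Solving: y_water = 9, y_land = 1.
Reduced cost of canola: c₃ − yᵀa₃ = 7 − (9·1 + 1·5) = 7 − 14 = -7.

-7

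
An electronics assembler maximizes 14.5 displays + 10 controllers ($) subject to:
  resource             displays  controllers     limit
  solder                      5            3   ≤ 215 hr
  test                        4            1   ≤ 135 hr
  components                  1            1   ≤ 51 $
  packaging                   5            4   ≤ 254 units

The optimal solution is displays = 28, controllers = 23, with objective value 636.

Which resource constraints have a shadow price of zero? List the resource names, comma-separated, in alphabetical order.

packaging, solder

solder: 209/215 (slack 6)
test: 135/135 (binding)
components: 51/51 (binding)
packaging: 232/254 (slack 22)
By complementary slackness, a constraint with positive slack has shadow price 0 → packaging, solder.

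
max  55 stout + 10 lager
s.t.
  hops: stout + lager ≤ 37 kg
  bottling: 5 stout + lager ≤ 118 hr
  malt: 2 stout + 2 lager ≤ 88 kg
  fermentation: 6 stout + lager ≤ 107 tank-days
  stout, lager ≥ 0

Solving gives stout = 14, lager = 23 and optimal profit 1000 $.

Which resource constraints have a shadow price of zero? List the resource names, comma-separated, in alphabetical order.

hops: 37/37 (binding)
bottling: 93/118 (slack 25)
malt: 74/88 (slack 14)
fermentation: 107/107 (binding)
By complementary slackness, a constraint with positive slack has shadow price 0 → bottling, malt.

bottling, malt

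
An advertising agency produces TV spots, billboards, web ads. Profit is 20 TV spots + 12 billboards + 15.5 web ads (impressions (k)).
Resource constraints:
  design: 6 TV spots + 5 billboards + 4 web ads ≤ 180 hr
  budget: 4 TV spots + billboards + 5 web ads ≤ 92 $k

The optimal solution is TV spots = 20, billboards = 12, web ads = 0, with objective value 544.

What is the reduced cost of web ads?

-2.5

Both design and budget are binding at x*.
From A_Bᵀ y = c: 6·y_design + 4·y_budget = 20; 5·y_design + 1·y_budget = 12.
Solving: y_design = 2, y_budget = 2.
Reduced cost of web ads: c₃ − yᵀa₃ = 15.5 − (2·4 + 2·5) = 15.5 − 18 = -2.5.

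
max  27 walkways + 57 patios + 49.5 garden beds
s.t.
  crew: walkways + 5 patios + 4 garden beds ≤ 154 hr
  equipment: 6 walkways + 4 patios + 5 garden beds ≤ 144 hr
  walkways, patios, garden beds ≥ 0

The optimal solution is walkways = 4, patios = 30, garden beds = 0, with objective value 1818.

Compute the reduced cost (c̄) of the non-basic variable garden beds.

-1.5

Both crew and equipment are binding at x*.
From A_Bᵀ y = c: 1·y_crew + 6·y_equipment = 27; 5·y_crew + 4·y_equipment = 57.
This yields shadow prices y_crew = 9, y_equipment = 3.
Reduced cost of garden beds: c₃ − yᵀa₃ = 49.5 − (9·4 + 3·5) = 49.5 − 51 = -1.5.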